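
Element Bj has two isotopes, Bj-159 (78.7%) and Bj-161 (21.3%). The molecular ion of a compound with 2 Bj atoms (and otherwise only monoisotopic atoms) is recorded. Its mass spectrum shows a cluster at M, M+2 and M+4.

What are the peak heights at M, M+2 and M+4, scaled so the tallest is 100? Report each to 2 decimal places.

100.00 : 54.13 : 7.33

The 2 Bj atoms are independent, so intensities follow the terms of (0.787 + 0.213)^2.
P(M) = 0.787^2 = 0.619369
P(M+2) = 2 × 0.787^1 × 0.213^1 = 0.335262
P(M+4) = 0.213^2 = 0.045369
The M peak is largest (0.619369); scaling to 100 gives 100.00 : 54.13 : 7.33.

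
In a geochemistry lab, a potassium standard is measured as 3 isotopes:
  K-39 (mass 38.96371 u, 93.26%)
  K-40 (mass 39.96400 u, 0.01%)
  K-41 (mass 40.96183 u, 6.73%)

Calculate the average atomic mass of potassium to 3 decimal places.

39.098 u

Average mass = Σ (abundance × isotope mass) = 0.9326 × 38.96371 + 0.0001 × 39.96400 + 0.0673 × 40.96183
= 36.337556 + 0.003996 + 2.756731 = 39.098283 u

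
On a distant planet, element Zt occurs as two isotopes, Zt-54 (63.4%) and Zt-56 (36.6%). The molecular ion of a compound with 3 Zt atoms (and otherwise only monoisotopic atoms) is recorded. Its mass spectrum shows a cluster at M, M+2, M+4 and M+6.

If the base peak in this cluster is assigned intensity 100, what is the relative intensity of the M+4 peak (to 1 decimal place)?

Term probabilities: M 0.2548, M+2 0.4413, M+4 0.2548, M+6 0.0490. Base peak = M+2.
P(M+2) = C(3,1) × 0.634^2 × 0.366^1 = 3 × 0.401956 × 0.3660 = 0.441348 (base)
P(M+4) = C(3,2) × 0.634^1 × 0.366^2 = 3 × 0.6340 × 0.133956 = 0.254784
Relative intensity = 0.254784 / 0.441348 × 100 = 57.7

57.7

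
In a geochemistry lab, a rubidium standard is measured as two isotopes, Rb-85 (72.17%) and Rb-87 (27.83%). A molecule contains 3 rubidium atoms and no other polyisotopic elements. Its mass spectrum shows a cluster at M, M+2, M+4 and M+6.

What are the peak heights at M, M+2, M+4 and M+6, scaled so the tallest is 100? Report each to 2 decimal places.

86.44 : 100.00 : 38.56 : 4.96

Each Rb atom is independently Rb-85 (p = 0.7217) or Rb-87 (q = 0.2783); the cluster is the binomial expansion (p + q)^3.
P(M) = 0.7217^3 = 0.375898
P(M+2) = 3 × 0.7217^2 × 0.2783^1 = 0.434858
P(M+4) = 3 × 0.7217^1 × 0.2783^2 = 0.167689
P(M+6) = 0.2783^3 = 0.021555
The M+2 peak is largest (0.434858); scaling to 100 gives 86.44 : 100.00 : 38.56 : 4.96.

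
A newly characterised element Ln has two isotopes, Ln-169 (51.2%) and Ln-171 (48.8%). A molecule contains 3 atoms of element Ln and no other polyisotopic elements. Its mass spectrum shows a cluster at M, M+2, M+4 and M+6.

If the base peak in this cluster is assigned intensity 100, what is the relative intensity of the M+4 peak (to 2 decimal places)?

Binomial terms of (0.512 + 0.488)^3: M 0.1342, M+2 0.3838, M+4 0.3658, M+6 0.1162 → M+2 is the base peak.
P(M+2) = C(3,1) × 0.512^2 × 0.488^1 = 3 × 0.262144 × 0.4880 = 0.383779 (base)
P(M+4) = C(3,2) × 0.512^1 × 0.488^2 = 3 × 0.5120 × 0.238144 = 0.365789
Relative intensity = 0.365789 / 0.383779 × 100 = 95.31

95.31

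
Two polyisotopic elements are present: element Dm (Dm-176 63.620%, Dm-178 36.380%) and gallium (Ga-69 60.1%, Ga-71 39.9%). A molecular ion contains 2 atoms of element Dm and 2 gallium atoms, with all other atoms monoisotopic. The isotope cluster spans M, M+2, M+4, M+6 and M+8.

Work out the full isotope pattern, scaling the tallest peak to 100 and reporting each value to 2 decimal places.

40.46 : 100.00 : 92.51 : 37.96 : 5.83

Element Dm pattern (n=2): 0.40475044 : 0.46289912 : 0.13235044
Gallium pattern (n=2): 0.361201 : 0.479598 : 0.159201
Convolve the two distributions (both contribute in 2-u steps):
  M: 0.40475044×0.361201 = 0.146196
  M+2: 0.40475044×0.479598 + 0.46289912×0.361201 = 0.361317
  M+4: 0.40475044×0.159201 + 0.46289912×0.479598 + 0.13235044×0.361201 = 0.334247
  M+6: 0.46289912×0.159201 + 0.13235044×0.479598 = 0.137169
  M+8: 0.13235044×0.159201 = 0.021070
Scale to base peak (0.361317) = 100: 40.46 : 100.00 : 92.51 : 37.96 : 5.83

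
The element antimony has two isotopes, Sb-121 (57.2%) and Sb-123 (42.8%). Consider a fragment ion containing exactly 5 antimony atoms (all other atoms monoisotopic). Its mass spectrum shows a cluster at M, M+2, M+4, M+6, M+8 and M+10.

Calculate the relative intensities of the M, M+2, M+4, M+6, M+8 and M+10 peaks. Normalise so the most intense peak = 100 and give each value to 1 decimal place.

The 5 Sb atoms are independent, so intensities follow the terms of (0.572 + 0.428)^5.
P(M) = 0.572^5 = 0.061232
P(M+2) = 5 × 0.572^4 × 0.428^1 = 0.229086
P(M+4) = 10 × 0.572^3 × 0.428^2 = 0.342827
P(M+6) = 10 × 0.572^2 × 0.428^3 = 0.256521
P(M+8) = 5 × 0.572^1 × 0.428^4 = 0.095971
P(M+10) = 0.428^5 = 0.014362
The M+4 peak is largest (0.342827); scaling to 100 gives 17.9 : 66.8 : 100.0 : 74.8 : 28.0 : 4.2.

17.9 : 66.8 : 100.0 : 74.8 : 28.0 : 4.2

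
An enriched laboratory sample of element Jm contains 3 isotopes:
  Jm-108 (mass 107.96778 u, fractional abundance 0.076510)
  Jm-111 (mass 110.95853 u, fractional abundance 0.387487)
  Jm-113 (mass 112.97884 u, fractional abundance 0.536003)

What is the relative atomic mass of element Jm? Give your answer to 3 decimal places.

111.813 u

The abundance-weighted mean is 0.076510 × 107.96778 + 0.387487 × 110.95853 + 0.536003 × 112.97884
= 8.260615 + 42.994988 + 60.556997 = 111.812600 u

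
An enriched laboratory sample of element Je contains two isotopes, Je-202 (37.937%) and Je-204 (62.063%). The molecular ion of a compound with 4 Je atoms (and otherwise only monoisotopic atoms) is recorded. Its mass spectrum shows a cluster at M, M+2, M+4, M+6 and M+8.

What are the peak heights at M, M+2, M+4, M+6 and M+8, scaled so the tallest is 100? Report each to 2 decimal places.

5.71 : 37.36 : 91.69 : 100.00 : 40.90

The 4 Je atoms are independent, so intensities follow the terms of (0.37937 + 0.62063)^4.
P(M) = 0.37937^4 = 0.020713
P(M+2) = 4 × 0.37937^3 × 0.62063^1 = 0.135544
P(M+4) = 6 × 0.37937^2 × 0.62063^2 = 0.332616
P(M+6) = 4 × 0.37937^1 × 0.62063^3 = 0.362762
P(M+8) = 0.62063^4 = 0.148365
The M+6 peak is largest (0.362762); scaling to 100 gives 5.71 : 37.36 : 91.69 : 100.00 : 40.90.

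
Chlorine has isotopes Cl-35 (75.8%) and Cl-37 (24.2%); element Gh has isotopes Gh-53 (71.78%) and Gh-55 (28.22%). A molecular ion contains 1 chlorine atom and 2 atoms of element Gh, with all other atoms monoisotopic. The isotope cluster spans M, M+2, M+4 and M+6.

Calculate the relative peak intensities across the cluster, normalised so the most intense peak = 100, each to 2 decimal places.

Chlorine pattern (n=1): 0.7580 : 0.2420
Element Gh pattern (n=2): 0.51523684 : 0.40512632 : 0.07963684
Convolve the two distributions (both contribute in 2-u steps):
  M: 0.7580×0.51523684 = 0.390550
  M+2: 0.7580×0.40512632 + 0.2420×0.51523684 = 0.431773
  M+4: 0.7580×0.07963684 + 0.2420×0.40512632 = 0.158405
  M+6: 0.2420×0.07963684 = 0.019272
Scale to base peak (0.431773) = 100: 90.45 : 100.00 : 36.69 : 4.46

90.45 : 100.00 : 36.69 : 4.46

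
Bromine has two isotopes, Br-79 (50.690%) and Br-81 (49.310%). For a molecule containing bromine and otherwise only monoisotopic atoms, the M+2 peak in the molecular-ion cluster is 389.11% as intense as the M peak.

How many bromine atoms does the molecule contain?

4

With n Br atoms, P(M+2)/P(M) = C(n,1)·p^(n−1)q / p^n = n·q/p = n · 0.49310/0.50690.
n = 3.8911 × 0.50690/0.49310 = 4.00 ≈ 4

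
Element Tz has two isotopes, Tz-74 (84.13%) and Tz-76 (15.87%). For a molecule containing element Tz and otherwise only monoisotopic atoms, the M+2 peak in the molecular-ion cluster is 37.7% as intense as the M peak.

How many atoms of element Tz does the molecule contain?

2

For n independent Tz atoms, I(M+2)/I(M) = n · (abundance Tz-76) / (abundance Tz-74) = n · 0.1587/0.8413.
n = 0.377 × 0.8413/0.1587 = 2.00 ≈ 2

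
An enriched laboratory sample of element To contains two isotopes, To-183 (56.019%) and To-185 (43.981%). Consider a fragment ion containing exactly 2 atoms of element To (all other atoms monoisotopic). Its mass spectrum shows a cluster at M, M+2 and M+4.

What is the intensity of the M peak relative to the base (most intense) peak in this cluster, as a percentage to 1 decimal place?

63.7%

Binomial terms of (0.56019 + 0.43981)^2: M 0.3138, M+2 0.4928, M+4 0.1934 → M+2 is the base peak.
P(M+2) = C(2,1) × 0.56019^1 × 0.43981^1 = 2 × 0.56019 × 0.43981 = 0.492754 (base)
P(M) = C(2,0) × 0.56019^2 × 0.43981^0 = 1 × 0.31381284 × 1.0000 = 0.313813
Relative intensity = 0.313813 / 0.492754 × 100 = 63.7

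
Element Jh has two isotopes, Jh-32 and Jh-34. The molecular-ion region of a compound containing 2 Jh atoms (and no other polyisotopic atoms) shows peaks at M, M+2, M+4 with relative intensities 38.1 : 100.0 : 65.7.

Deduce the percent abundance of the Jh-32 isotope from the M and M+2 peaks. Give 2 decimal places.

If p is the fraction of Jh that is Jh-32, then I(M+2)/I(M) = [C(2,1)·p^1·(1−p)] / p^2 = 2·(1−p)/p = 100.0/38.1 = 2.6247
(1−p)/p = 2.6247/2 = 1.3123  ⇒  p = 1/(1 + 1.3123) = 0.4325
Jh-32: 43.25%, Jh-34: 56.75%.

43.25%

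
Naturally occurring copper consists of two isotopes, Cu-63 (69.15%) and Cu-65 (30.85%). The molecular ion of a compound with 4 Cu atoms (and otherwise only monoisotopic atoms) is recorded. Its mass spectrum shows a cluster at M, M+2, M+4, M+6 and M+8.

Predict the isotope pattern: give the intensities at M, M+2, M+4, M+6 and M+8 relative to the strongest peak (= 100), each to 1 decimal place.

The 4 Cu atoms are independent, so intensities follow the terms of (0.6915 + 0.3085)^4.
P(M) = 0.6915^4 = 0.228649
P(M+2) = 4 × 0.6915^3 × 0.3085^1 = 0.408030
P(M+4) = 6 × 0.6915^2 × 0.3085^2 = 0.273052
P(M+6) = 4 × 0.6915^1 × 0.3085^3 = 0.081212
P(M+8) = 0.3085^4 = 0.009058
The M+2 peak is largest (0.408030); scaling to 100 gives 56.0 : 100.0 : 66.9 : 19.9 : 2.2.

56.0 : 100.0 : 66.9 : 19.9 : 2.2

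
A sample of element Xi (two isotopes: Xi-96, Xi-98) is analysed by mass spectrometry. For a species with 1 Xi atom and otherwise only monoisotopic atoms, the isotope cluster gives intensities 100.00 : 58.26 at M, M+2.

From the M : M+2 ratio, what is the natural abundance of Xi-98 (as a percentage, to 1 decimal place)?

36.8%

Write p for the Xi-96 fraction. I(M+2)/I(M) = [C(1,1)·p^0·(1−p)] / p^1 = 1·(1−p)/p = 58.26/100.00 = 0.5826
(1−p)/p = 0.5826/1 = 0.5826  ⇒  p = 1/(1 + 0.5826) = 0.6319
Xi-96: 63.2%, Xi-98: 36.8%.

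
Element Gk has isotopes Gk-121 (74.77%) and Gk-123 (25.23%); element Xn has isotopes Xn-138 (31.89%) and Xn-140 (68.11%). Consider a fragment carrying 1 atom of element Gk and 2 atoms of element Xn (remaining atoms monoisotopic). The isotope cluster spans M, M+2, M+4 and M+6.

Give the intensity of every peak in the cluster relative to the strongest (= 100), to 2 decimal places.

Element Gk pattern (n=1): 0.7477 : 0.2523
Element Xn pattern (n=2): 0.10169721 : 0.43440558 : 0.46389721
Convolve the two distributions (both contribute in 2-u steps):
  M: 0.7477×0.10169721 = 0.076039
  M+2: 0.7477×0.43440558 + 0.2523×0.10169721 = 0.350463
  M+4: 0.7477×0.46389721 + 0.2523×0.43440558 = 0.456456
  M+6: 0.2523×0.46389721 = 0.117041
Scale to base peak (0.456456) = 100: 16.66 : 76.78 : 100.00 : 25.64

16.66 : 76.78 : 100.00 : 25.64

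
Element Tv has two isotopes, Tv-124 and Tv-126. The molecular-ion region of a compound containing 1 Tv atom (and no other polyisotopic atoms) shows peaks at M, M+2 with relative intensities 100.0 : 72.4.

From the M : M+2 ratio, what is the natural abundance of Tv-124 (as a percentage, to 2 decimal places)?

58.00%

If p is the fraction of Tv that is Tv-124, then I(M+2)/I(M) = [C(1,1)·p^0·(1−p)] / p^1 = 1·(1−p)/p = 72.4/100.0 = 0.7240
(1−p)/p = 0.7240/1 = 0.7240  ⇒  p = 1/(1 + 0.7240) = 0.5800
Tv-124: 58.00%, Tv-126: 42.00%.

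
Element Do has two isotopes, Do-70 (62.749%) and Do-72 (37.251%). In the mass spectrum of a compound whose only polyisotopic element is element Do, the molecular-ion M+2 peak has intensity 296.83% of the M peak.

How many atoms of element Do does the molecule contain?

5

For n independent Do atoms, I(M+2)/I(M) = n · (abundance Do-72) / (abundance Do-70) = n · 0.37251/0.62749.
n = 2.9683 × 0.62749/0.37251 = 5.00 ≈ 5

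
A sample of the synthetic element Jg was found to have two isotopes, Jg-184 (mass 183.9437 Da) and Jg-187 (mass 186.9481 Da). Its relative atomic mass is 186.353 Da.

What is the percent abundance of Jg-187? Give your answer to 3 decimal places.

With x = fraction of Jg-184 (so Jg-187 is 1 − x):
183.9437·x + 186.9481·(1 − x) = 186.353
(183.9437 − 186.9481)·x = 186.353 − 186.9481
x = -0.5951 / -3.0044 = 0.19808 → 19.808% Jg-184, 80.192% Jg-187.

80.192%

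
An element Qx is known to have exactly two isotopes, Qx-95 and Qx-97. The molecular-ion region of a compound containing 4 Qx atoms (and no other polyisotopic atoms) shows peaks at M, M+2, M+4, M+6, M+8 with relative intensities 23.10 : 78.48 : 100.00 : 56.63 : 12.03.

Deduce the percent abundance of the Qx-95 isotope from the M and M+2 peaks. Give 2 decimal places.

Let p = fractional abundance of Qx-95. I(M+2)/I(M) = [C(4,1)·p^3·(1−p)] / p^4 = 4·(1−p)/p = 78.48/23.10 = 3.3974
(1−p)/p = 3.3974/4 = 0.8494  ⇒  p = 1/(1 + 0.8494) = 0.5407
Qx-95: 54.07%, Qx-97: 45.93%.

54.07%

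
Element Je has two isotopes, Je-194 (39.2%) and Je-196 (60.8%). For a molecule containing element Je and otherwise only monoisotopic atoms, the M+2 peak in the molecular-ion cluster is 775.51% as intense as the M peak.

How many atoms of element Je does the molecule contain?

With n Je atoms, P(M+2)/P(M) = C(n,1)·p^(n−1)q / p^n = n·q/p = n · 0.608/0.392.
n = 7.7551 × 0.392/0.608 = 5.00 ≈ 5

5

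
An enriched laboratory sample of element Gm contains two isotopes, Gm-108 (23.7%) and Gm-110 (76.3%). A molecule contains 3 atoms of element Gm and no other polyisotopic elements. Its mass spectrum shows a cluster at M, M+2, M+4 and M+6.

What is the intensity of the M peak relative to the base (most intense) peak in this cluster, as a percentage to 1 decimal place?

3.0%

(0.237 + 0.763)^3 gives M 0.0133, M+2 0.1286, M+4 0.4139, M+6 0.4442; the largest is M+6.
P(M+6) = C(3,3) × 0.237^0 × 0.763^3 = 1 × 1.0000 × 0.44419495 = 0.444195 (base)
P(M) = C(3,0) × 0.237^3 × 0.763^0 = 1 × 0.01331205 × 1.0000 = 0.013312
Relative intensity = 0.013312 / 0.444195 × 100 = 3.0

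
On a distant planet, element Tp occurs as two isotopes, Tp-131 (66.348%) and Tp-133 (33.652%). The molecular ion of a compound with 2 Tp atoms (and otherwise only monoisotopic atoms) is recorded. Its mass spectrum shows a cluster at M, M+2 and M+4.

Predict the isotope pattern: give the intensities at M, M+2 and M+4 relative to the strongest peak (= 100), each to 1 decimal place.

98.6 : 100.0 : 25.4

Expanding (0.66348 + 0.33652)^2:
P(M) = 0.66348^2 = 0.440206
P(M+2) = 2 × 0.66348^1 × 0.33652^1 = 0.446549
P(M+4) = 0.33652^2 = 0.113246
The M+2 peak is largest (0.446549); scaling to 100 gives 98.6 : 100.0 : 25.4.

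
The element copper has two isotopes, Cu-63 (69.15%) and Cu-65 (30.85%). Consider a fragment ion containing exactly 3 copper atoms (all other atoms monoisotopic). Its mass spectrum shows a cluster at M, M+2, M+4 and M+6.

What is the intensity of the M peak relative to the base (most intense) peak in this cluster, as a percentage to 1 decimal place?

74.7%

Binomial terms of (0.6915 + 0.3085)^3: M 0.3307, M+2 0.4425, M+4 0.1974, M+6 0.0294 → M+2 is the base peak.
P(M+2) = C(3,1) × 0.6915^2 × 0.3085^1 = 3 × 0.47817225 × 0.3085 = 0.442548 (base)
P(M) = C(3,0) × 0.6915^3 × 0.3085^0 = 1 × 0.33065611 × 1.0000 = 0.330656
Relative intensity = 0.330656 / 0.442548 × 100 = 74.7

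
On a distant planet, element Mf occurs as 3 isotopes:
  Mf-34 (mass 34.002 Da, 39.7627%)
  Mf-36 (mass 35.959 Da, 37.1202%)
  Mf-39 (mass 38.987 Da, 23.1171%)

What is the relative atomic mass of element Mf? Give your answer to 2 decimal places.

35.88 Da

The abundance-weighted mean is 0.397627 × 34.002 + 0.371202 × 35.959 + 0.231171 × 38.987
= 13.5201 + 13.3481 + 9.0127 = 35.8809 Da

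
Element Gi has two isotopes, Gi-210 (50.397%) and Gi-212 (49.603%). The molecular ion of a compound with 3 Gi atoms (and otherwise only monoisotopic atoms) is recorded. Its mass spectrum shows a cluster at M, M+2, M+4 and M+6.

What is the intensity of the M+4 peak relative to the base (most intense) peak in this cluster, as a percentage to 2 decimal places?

Binomial terms of (0.50397 + 0.49603)^3: M 0.1280, M+2 0.3780, M+4 0.3720, M+6 0.1220 → M+2 is the base peak.
P(M+2) = C(3,1) × 0.50397^2 × 0.49603^1 = 3 × 0.25398576 × 0.49603 = 0.377954 (base)
P(M+4) = C(3,2) × 0.50397^1 × 0.49603^2 = 3 × 0.50397 × 0.24604576 = 0.371999
Relative intensity = 0.371999 / 0.377954 × 100 = 98.42

98.42%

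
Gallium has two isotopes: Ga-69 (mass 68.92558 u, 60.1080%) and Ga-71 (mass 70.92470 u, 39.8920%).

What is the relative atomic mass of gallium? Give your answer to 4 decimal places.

69.7231 u

Ar = Σ fᵢ·mᵢ = 0.601080 × 68.92558 + 0.398920 × 70.92470
= 41.429788 + 28.293281 = 69.723069 u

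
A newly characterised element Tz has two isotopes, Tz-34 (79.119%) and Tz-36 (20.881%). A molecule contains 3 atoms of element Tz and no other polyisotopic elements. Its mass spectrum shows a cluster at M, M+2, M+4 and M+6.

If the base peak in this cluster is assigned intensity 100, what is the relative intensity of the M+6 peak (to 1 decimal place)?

1.8

Binomial terms of (0.79119 + 0.20881)^3: M 0.4953, M+2 0.3921, M+4 0.1035, M+6 0.0091 → M is the base peak.
P(M) = C(3,0) × 0.79119^3 × 0.20881^0 = 1 × 0.49527039 × 1.0000 = 0.495270 (base)
P(M+6) = C(3,3) × 0.79119^0 × 0.20881^3 = 1 × 1.0000 × 0.00910445 = 0.009104
Relative intensity = 0.009104 / 0.495270 × 100 = 1.8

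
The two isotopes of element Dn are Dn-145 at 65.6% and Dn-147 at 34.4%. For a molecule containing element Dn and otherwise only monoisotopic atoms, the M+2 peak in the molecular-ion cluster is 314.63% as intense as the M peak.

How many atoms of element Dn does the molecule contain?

6

The M+2/M ratio from n Dn atoms is n · q/p = n · 0.344/0.656.
n = 3.1463 × 0.656/0.344 = 6.00 ≈ 6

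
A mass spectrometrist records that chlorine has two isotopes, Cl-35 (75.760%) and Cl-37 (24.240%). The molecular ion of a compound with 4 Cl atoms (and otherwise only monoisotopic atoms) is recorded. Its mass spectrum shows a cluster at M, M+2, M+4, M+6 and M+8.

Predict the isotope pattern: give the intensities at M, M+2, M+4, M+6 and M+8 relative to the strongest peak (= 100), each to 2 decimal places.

78.14 : 100.00 : 47.99 : 10.24 : 0.82

Expanding (0.75760 + 0.24240)^4:
P(M) = 0.75760^4 = 0.329428
P(M+2) = 4 × 0.75760^3 × 0.24240^1 = 0.421612
P(M+4) = 6 × 0.75760^2 × 0.24240^2 = 0.202347
P(M+6) = 4 × 0.75760^1 × 0.24240^3 = 0.043162
P(M+8) = 0.24240^4 = 0.003452
The M+2 peak is largest (0.421612); scaling to 100 gives 78.14 : 100.00 : 47.99 : 10.24 : 0.82.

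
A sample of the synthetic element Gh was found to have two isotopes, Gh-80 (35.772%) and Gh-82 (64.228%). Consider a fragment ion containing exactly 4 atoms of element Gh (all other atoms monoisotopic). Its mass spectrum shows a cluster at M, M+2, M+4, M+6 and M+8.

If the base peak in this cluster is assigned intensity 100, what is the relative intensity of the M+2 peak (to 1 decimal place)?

(0.35772 + 0.64228)^4 gives M 0.0164, M+2 0.1176, M+4 0.3167, M+6 0.3791, M+8 0.1702; the largest is M+6.
P(M+6) = C(4,3) × 0.35772^1 × 0.64228^3 = 4 × 0.35772 × 0.26495566 = 0.379120 (base)
P(M+2) = C(4,1) × 0.35772^3 × 0.64228^1 = 4 × 0.04577514 × 0.64228 = 0.117602
Relative intensity = 0.117602 / 0.379120 × 100 = 31.0

31.0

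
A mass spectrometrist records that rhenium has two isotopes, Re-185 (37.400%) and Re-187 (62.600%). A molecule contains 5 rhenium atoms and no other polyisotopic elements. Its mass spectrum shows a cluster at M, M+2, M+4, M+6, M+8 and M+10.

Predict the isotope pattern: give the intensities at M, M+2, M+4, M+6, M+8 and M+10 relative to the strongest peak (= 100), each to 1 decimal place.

2.1 : 17.8 : 59.7 : 100.0 : 83.7 : 28.0

Each Re atom is independently Re-185 (p = 0.37400) or Re-187 (q = 0.62600); the cluster is the binomial expansion (p + q)^5.
P(M) = 0.37400^5 = 0.007317
P(M+2) = 5 × 0.37400^4 × 0.62600^1 = 0.061239
P(M+4) = 10 × 0.37400^3 × 0.62600^2 = 0.205005
P(M+6) = 10 × 0.37400^2 × 0.62600^3 = 0.343136
P(M+8) = 5 × 0.37400^1 × 0.62600^4 = 0.287170
P(M+10) = 0.62600^5 = 0.096133
The M+6 peak is largest (0.343136); scaling to 100 gives 2.1 : 17.8 : 59.7 : 100.0 : 83.7 : 28.0.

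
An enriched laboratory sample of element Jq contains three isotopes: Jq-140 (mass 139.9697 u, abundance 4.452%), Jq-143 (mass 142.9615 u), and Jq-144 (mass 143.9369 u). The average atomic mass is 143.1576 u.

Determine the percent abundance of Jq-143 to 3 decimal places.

The remaining 95.548% is split between Jq-143 (fraction x) and Jq-144 (fraction 0.95548 − x).
Substituting: 142.9615x + 143.9369(0.95548 − x) = 136.926148956
(142.9615 − 143.9369)x = -0.602680256  ⇒  x = 0.61788, y = 0.33760
Jq-143: 61.788%, Jq-144: 33.760%.

61.788%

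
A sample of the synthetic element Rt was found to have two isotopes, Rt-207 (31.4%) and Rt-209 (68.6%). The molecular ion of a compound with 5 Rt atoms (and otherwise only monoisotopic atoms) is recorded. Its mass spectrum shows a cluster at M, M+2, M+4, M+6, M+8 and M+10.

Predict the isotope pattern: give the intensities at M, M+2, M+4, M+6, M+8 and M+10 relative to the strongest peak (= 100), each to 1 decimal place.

Each Rt atom is independently Rt-207 (p = 0.314) or Rt-209 (q = 0.686); the cluster is the binomial expansion (p + q)^5.
P(M) = 0.314^5 = 0.003052
P(M+2) = 5 × 0.314^4 × 0.686^1 = 0.033344
P(M+4) = 10 × 0.314^3 × 0.686^2 = 0.145692
P(M+6) = 10 × 0.314^2 × 0.686^3 = 0.318296
P(M+8) = 5 × 0.314^1 × 0.686^4 = 0.347693
P(M+10) = 0.686^5 = 0.151922
The M+8 peak is largest (0.347693); scaling to 100 gives 0.9 : 9.6 : 41.9 : 91.5 : 100.0 : 43.7.

0.9 : 9.6 : 41.9 : 91.5 : 100.0 : 43.7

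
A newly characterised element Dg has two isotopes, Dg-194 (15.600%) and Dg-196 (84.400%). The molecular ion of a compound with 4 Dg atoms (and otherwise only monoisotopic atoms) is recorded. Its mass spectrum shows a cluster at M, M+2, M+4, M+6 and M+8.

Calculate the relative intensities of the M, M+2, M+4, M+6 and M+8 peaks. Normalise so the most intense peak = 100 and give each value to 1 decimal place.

0.1 : 2.5 : 20.5 : 73.9 : 100.0

Expanding (0.15600 + 0.84400)^4:
P(M) = 0.15600^4 = 0.000592
P(M+2) = 4 × 0.15600^3 × 0.84400^1 = 0.012817
P(M+4) = 6 × 0.15600^2 × 0.84400^2 = 0.104012
P(M+6) = 4 × 0.15600^1 × 0.84400^3 = 0.375156
P(M+8) = 0.84400^4 = 0.507423
The M+8 peak is largest (0.507423); scaling to 100 gives 0.1 : 2.5 : 20.5 : 73.9 : 100.0.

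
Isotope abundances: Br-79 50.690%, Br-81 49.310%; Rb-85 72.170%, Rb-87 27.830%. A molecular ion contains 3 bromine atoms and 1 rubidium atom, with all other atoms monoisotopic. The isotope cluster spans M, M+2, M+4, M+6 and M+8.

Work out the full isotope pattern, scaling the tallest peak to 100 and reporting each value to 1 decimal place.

25.2 : 83.3 : 100.0 : 50.8 : 9.0

Bromine pattern (n=3): 0.13024674 : 0.3801026 : 0.36975457 : 0.11989609
Rubidium pattern (n=1): 0.7217 : 0.2783
Convolve the two distributions (both contribute in 2-u steps):
  M: 0.13024674×0.7217 = 0.093999
  M+2: 0.13024674×0.2783 + 0.3801026×0.7217 = 0.310568
  M+4: 0.3801026×0.2783 + 0.36975457×0.7217 = 0.372634
  M+6: 0.36975457×0.2783 + 0.11989609×0.7217 = 0.189432
  M+8: 0.11989609×0.2783 = 0.033367
Scale to base peak (0.372634) = 100: 25.2 : 83.3 : 100.0 : 50.8 : 9.0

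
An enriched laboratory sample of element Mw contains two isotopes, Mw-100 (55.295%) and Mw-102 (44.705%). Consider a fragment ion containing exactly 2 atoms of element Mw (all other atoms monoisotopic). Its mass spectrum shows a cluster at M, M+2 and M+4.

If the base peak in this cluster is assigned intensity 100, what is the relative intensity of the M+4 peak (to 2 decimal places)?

40.42

Term probabilities: M 0.3058, M+2 0.4944, M+4 0.1999. Base peak = M+2.
P(M+2) = C(2,1) × 0.55295^1 × 0.44705^1 = 2 × 0.55295 × 0.44705 = 0.494393 (base)
P(M+4) = C(2,2) × 0.55295^0 × 0.44705^2 = 1 × 1.0000 × 0.1998537 = 0.199854
Relative intensity = 0.199854 / 0.494393 × 100 = 40.42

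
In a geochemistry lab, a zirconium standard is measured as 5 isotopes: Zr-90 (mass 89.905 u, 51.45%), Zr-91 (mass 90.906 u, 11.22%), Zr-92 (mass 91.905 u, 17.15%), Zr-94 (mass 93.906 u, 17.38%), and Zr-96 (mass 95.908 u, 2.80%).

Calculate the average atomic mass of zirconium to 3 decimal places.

91.224 u

Average mass = Σ (abundance × isotope mass) = 0.5145 × 89.905 + 0.1122 × 90.906 + 0.1715 × 91.905 + 0.1738 × 93.906 + 0.0280 × 95.908
= 46.2561 + 10.1997 + 15.7617 + 16.3209 + 2.6854 = 91.2238 u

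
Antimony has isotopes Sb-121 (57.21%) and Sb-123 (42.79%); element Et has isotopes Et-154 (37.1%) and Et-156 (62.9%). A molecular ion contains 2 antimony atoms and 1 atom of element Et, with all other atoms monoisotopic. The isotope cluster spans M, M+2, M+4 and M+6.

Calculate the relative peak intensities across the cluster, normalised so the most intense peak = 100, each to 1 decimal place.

31.3 : 100.0 : 97.0 : 29.7

Antimony pattern (n=2): 0.32729841 : 0.48960318 : 0.18309841
Element Et pattern (n=1): 0.3710 : 0.6290
Convolve the two distributions (both contribute in 2-u steps):
  M: 0.32729841×0.3710 = 0.121428
  M+2: 0.32729841×0.6290 + 0.48960318×0.3710 = 0.387513
  M+4: 0.48960318×0.6290 + 0.18309841×0.3710 = 0.375890
  M+6: 0.18309841×0.6290 = 0.115169
Scale to base peak (0.387513) = 100: 31.3 : 100.0 : 97.0 : 29.7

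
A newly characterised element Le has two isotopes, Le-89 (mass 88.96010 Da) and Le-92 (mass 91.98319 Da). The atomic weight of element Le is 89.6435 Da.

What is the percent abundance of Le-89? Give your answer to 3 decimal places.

77.394%

With x = fraction of Le-89 (so Le-92 is 1 − x):
88.96010·x + 91.98319·(1 − x) = 89.6435
(88.96010 − 91.98319)·x = 89.6435 − 91.98319
x = -2.33969 / -3.02309 = 0.77394 → 77.394% Le-89, 22.606% Le-92.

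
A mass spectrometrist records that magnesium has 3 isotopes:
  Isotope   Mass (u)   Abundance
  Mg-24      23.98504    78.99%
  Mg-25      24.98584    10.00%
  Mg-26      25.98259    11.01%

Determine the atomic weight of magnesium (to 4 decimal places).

Average mass = Σ (abundance × isotope mass) = 0.7899 × 23.98504 + 0.1000 × 24.98584 + 0.1101 × 25.98259
= 18.945783 + 2.498584 + 2.860683 = 24.305050 u

24.3051 u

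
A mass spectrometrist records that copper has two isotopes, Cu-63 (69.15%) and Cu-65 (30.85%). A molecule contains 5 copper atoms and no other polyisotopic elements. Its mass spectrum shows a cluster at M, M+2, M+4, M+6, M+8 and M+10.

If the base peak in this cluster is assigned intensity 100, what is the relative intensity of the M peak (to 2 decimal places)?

44.83

Term probabilities: M 0.1581, M+2 0.3527, M+4 0.3147, M+6 0.1404, M+8 0.0313, M+10 0.0028. Base peak = M+2.
P(M+2) = C(5,1) × 0.6915^4 × 0.3085^1 = 5 × 0.2286487 × 0.3085 = 0.352691 (base)
P(M) = C(5,0) × 0.6915^5 × 0.3085^0 = 1 × 0.15811058 × 1.0000 = 0.158111
Relative intensity = 0.158111 / 0.352691 × 100 = 44.83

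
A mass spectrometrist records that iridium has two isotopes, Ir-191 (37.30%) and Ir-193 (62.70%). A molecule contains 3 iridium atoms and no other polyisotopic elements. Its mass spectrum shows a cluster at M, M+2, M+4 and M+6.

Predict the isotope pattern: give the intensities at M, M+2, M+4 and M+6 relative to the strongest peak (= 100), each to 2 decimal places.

11.80 : 59.49 : 100.00 : 56.03

The 3 Ir atoms are independent, so intensities follow the terms of (0.3730 + 0.6270)^3.
P(M) = 0.3730^3 = 0.051895
P(M+2) = 3 × 0.3730^2 × 0.6270^1 = 0.261702
P(M+4) = 3 × 0.3730^1 × 0.6270^2 = 0.439911
P(M+6) = 0.6270^3 = 0.246492
The M+4 peak is largest (0.439911); scaling to 100 gives 11.80 : 59.49 : 100.00 : 56.03.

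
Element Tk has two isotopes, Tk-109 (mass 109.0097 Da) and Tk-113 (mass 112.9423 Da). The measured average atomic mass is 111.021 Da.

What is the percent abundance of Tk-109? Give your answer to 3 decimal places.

48.856%

Let x be the fractional abundance of Tk-109; then Tk-113 has abundance 1 − x.
109.0097·x + 112.9423·(1 − x) = 111.021
(109.0097 − 112.9423)·x = 111.021 − 112.9423
x = -1.9213 / -3.9326 = 0.48856 → 48.856% Tk-109, 51.144% Tk-113.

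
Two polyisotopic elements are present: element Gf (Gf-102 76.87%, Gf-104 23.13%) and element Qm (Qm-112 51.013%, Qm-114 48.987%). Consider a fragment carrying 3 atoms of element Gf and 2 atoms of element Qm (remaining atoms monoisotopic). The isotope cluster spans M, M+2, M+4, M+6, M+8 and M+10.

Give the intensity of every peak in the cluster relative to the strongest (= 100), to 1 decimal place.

34.2 : 96.4 : 100.0 : 47.2 : 10.3 : 0.9

Element Gf pattern (n=3): 0.45422459 : 0.41002529 : 0.12337564 : 0.01237448
Element Qm pattern (n=2): 0.26023262 : 0.49979477 : 0.23997262
Convolve the two distributions (both contribute in 2-u steps):
  M: 0.45422459×0.26023262 = 0.118204
  M+2: 0.45422459×0.49979477 + 0.41002529×0.26023262 = 0.333721
  M+4: 0.45422459×0.23997262 + 0.41002529×0.49979477 + 0.12337564×0.26023262 = 0.346036
  M+6: 0.41002529×0.23997262 + 0.12337564×0.49979477 + 0.01237448×0.26023262 = 0.163278
  M+8: 0.12337564×0.23997262 + 0.01237448×0.49979477 = 0.035791
  M+10: 0.01237448×0.23997262 = 0.002970
Scale to base peak (0.346036) = 100: 34.2 : 96.4 : 100.0 : 47.2 : 10.3 : 0.9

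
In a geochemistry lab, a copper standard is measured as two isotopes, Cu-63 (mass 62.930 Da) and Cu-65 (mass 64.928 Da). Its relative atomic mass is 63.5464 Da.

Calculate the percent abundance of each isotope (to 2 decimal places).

Let x be the fractional abundance of Cu-63; then Cu-65 has abundance 1 − x.
62.930·x + 64.928·(1 − x) = 63.5464
(62.930 − 64.928)·x = 63.5464 − 64.928
x = -1.3816 / -1.998 = 0.69149 → 69.15% Cu-63, 30.85% Cu-65.

Cu-63: 69.15%, Cu-65: 30.85%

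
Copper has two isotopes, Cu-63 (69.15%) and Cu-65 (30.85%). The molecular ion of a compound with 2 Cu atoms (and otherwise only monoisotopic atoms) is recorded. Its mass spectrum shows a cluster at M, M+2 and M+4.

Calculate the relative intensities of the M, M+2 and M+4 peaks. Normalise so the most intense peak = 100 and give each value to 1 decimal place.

The 2 Cu atoms are independent, so intensities follow the terms of (0.6915 + 0.3085)^2.
P(M) = 0.6915^2 = 0.478172
P(M+2) = 2 × 0.6915^1 × 0.3085^1 = 0.426656
P(M+4) = 0.3085^2 = 0.095172
The M peak is largest (0.478172); scaling to 100 gives 100.0 : 89.2 : 19.9.

100.0 : 89.2 : 19.9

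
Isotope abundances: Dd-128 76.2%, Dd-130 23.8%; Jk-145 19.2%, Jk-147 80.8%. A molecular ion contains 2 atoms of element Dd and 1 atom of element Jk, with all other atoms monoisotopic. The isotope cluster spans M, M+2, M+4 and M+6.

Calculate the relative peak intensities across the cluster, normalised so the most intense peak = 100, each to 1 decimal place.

Element Dd pattern (n=2): 0.580644 : 0.362712 : 0.056644
Element Jk pattern (n=1): 0.1920 : 0.8080
Convolve the two distributions (both contribute in 2-u steps):
  M: 0.580644×0.1920 = 0.111484
  M+2: 0.580644×0.8080 + 0.362712×0.1920 = 0.538801
  M+4: 0.362712×0.8080 + 0.056644×0.1920 = 0.303947
  M+6: 0.056644×0.8080 = 0.045768
Scale to base peak (0.538801) = 100: 20.7 : 100.0 : 56.4 : 8.5

20.7 : 100.0 : 56.4 : 8.5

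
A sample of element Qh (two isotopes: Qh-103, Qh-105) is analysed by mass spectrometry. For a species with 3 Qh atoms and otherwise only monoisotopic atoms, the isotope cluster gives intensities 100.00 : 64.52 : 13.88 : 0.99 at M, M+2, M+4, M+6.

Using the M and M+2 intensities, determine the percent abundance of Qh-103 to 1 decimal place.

82.3%

Let p = fractional abundance of Qh-103. I(M+2)/I(M) = [C(3,1)·p^2·(1−p)] / p^3 = 3·(1−p)/p = 64.52/100.00 = 0.6452
(1−p)/p = 0.6452/3 = 0.2151  ⇒  p = 1/(1 + 0.2151) = 0.8230
Qh-103: 82.3%, Qh-105: 17.7%.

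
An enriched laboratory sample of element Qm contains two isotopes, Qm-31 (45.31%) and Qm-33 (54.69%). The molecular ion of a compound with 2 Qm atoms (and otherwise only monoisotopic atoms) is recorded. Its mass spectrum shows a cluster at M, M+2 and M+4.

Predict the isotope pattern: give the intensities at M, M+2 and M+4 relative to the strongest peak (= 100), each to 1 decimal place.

41.4 : 100.0 : 60.4

Expanding (0.4531 + 0.5469)^2:
P(M) = 0.4531^2 = 0.205300
P(M+2) = 2 × 0.4531^1 × 0.5469^1 = 0.495601
P(M+4) = 0.5469^2 = 0.299100
The M+2 peak is largest (0.495601); scaling to 100 gives 41.4 : 100.0 : 60.4.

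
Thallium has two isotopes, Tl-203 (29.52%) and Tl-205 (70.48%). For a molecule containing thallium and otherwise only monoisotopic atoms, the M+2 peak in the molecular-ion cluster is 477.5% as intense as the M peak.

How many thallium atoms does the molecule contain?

2

For n independent Tl atoms, I(M+2)/I(M) = n · (abundance Tl-205) / (abundance Tl-203) = n · 0.7048/0.2952.
n = 4.775 × 0.2952/0.7048 = 2.00 ≈ 2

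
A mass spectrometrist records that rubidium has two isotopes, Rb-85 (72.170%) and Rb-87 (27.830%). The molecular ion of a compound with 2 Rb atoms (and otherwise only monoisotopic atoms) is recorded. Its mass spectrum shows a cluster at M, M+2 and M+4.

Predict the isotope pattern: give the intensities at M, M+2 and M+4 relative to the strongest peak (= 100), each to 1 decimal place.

100.0 : 77.1 : 14.9

The 2 Rb atoms are independent, so intensities follow the terms of (0.72170 + 0.27830)^2.
P(M) = 0.72170^2 = 0.520851
P(M+2) = 2 × 0.72170^1 × 0.27830^1 = 0.401698
P(M+4) = 0.27830^2 = 0.077451
The M peak is largest (0.520851); scaling to 100 gives 100.0 : 77.1 : 14.9.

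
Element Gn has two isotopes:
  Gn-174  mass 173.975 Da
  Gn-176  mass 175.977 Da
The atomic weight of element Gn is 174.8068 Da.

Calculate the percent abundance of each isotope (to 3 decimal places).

Gn-174: 58.452%, Gn-176: 41.548%

With x = fraction of Gn-174 (so Gn-176 is 1 − x):
173.975·x + 175.977·(1 − x) = 174.8068
(173.975 − 175.977)·x = 174.8068 − 175.977
x = -1.1702 / -2.002 = 0.58452 → 58.452% Gn-174, 41.548% Gn-176.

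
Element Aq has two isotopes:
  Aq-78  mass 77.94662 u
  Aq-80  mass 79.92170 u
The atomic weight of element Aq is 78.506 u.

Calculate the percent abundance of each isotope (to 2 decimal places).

Aq-78: 71.68%, Aq-80: 28.32%

Writing the weighted mean with unknown fraction x of Aq-78:
77.94662·x + 79.92170·(1 − x) = 78.506
(77.94662 − 79.92170)·x = 78.506 − 79.92170
x = -1.41570 / -1.97508 = 0.71678 → 71.68% Aq-78, 28.32% Aq-80.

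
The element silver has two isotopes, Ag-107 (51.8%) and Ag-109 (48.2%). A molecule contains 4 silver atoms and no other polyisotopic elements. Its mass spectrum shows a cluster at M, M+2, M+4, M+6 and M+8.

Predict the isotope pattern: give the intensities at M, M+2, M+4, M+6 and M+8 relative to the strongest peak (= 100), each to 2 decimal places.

Expanding (0.518 + 0.482)^4:
P(M) = 0.518^4 = 0.071998
P(M+2) = 4 × 0.518^3 × 0.482^1 = 0.267976
P(M+4) = 6 × 0.518^2 × 0.482^2 = 0.374029
P(M+6) = 4 × 0.518^1 × 0.482^3 = 0.232023
P(M+8) = 0.482^4 = 0.053974
The M+4 peak is largest (0.374029); scaling to 100 gives 19.25 : 71.65 : 100.00 : 62.03 : 14.43.

19.25 : 71.65 : 100.00 : 62.03 : 14.43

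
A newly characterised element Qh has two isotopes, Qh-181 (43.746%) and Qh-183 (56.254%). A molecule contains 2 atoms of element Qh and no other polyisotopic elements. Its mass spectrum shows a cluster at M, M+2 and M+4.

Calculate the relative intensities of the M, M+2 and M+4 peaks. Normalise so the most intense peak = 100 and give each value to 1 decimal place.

The 2 Qh atoms are independent, so intensities follow the terms of (0.43746 + 0.56254)^2.
P(M) = 0.43746^2 = 0.191371
P(M+2) = 2 × 0.43746^1 × 0.56254^1 = 0.492177
P(M+4) = 0.56254^2 = 0.316451
The M+2 peak is largest (0.492177); scaling to 100 gives 38.9 : 100.0 : 64.3.

38.9 : 100.0 : 64.3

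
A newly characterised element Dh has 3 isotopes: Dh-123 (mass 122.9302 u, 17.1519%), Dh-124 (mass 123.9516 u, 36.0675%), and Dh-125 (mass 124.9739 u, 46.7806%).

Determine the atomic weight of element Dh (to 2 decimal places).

The abundance-weighted mean is 0.171519 × 122.9302 + 0.360675 × 123.9516 + 0.467806 × 124.9739
= 21.08486 + 44.70624 + 58.46354 = 124.25464 u

124.25 u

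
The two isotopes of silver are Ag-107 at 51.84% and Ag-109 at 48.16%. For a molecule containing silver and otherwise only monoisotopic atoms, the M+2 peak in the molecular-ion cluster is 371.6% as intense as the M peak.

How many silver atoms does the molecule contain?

4

For n independent Ag atoms, I(M+2)/I(M) = n · (abundance Ag-109) / (abundance Ag-107) = n · 0.4816/0.5184.
n = 3.716 × 0.5184/0.4816 = 4.00 ≈ 4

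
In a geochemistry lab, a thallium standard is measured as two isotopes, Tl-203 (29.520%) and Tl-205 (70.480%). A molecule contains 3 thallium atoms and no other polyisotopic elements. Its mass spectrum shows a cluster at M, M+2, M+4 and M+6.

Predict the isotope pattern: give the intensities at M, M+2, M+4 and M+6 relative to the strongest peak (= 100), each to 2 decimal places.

5.85 : 41.88 : 100.00 : 79.58

Each Tl atom is independently Tl-203 (p = 0.29520) or Tl-205 (q = 0.70480); the cluster is the binomial expansion (p + q)^3.
P(M) = 0.29520^3 = 0.025725
P(M+2) = 3 × 0.29520^2 × 0.70480^1 = 0.184255
P(M+4) = 3 × 0.29520^1 × 0.70480^2 = 0.439916
P(M+6) = 0.70480^3 = 0.350104
The M+4 peak is largest (0.439916); scaling to 100 gives 5.85 : 41.88 : 100.00 : 79.58.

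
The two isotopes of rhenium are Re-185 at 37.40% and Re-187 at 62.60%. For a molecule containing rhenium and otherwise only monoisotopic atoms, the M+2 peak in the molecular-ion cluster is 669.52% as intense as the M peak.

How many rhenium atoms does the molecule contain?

With n Re atoms, P(M+2)/P(M) = C(n,1)·p^(n−1)q / p^n = n·q/p = n · 0.6260/0.3740.
n = 6.6952 × 0.3740/0.6260 = 4.00 ≈ 4

4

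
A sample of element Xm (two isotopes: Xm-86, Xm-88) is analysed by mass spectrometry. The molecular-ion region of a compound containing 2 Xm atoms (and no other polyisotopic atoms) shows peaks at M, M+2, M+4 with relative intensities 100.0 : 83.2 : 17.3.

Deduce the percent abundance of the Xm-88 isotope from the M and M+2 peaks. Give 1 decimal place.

Write p for the Xm-86 fraction. I(M+2)/I(M) = [C(2,1)·p^1·(1−p)] / p^2 = 2·(1−p)/p = 83.2/100.0 = 0.8320
(1−p)/p = 0.8320/2 = 0.4160  ⇒  p = 1/(1 + 0.4160) = 0.7062
Xm-86: 70.6%, Xm-88: 29.4%.

29.4%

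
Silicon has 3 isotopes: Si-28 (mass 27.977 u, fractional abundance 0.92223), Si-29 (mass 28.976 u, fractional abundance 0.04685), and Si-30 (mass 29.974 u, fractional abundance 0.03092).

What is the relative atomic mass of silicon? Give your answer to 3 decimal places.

28.086 u

Average mass = Σ (abundance × isotope mass) = 0.92223 × 27.977 + 0.04685 × 28.976 + 0.03092 × 29.974
= 25.8012 + 1.3575 + 0.9268 = 28.0855 u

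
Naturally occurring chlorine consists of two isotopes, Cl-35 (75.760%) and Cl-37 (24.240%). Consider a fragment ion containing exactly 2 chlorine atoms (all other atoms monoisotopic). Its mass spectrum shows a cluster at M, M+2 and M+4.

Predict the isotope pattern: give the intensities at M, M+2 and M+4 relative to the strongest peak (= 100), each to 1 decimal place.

100.0 : 64.0 : 10.2

Each Cl atom is independently Cl-35 (p = 0.75760) or Cl-37 (q = 0.24240); the cluster is the binomial expansion (p + q)^2.
P(M) = 0.75760^2 = 0.573958
P(M+2) = 2 × 0.75760^1 × 0.24240^1 = 0.367284
P(M+4) = 0.24240^2 = 0.058758
The M peak is largest (0.573958); scaling to 100 gives 100.0 : 64.0 : 10.2.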